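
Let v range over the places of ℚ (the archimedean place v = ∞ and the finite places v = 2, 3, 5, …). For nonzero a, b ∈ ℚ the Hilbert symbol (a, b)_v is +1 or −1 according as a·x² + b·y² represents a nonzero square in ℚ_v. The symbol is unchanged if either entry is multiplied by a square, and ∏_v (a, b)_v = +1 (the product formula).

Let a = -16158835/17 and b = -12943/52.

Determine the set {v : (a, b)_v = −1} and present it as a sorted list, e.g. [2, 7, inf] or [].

(a, b) ≡ (-124355, -91) mod (ℚ^×)²; places V = {2, 5, 7, 11, 13, 17, 19, 43, 47, ∞}.
(a,b)_2: α=0, β=-2; u≡5, v≡5 (mod 8); ε(u)ε(v)=0·0, αω(v)=0·1, βω(u)=-2·1; sum ≡ 0  ⇒  +1.
(a,b)_17: α=-1, u≡5; β=0, v≡11 (mod 17); (5|17)=-1, (11|17)=-1; sign (−1)^0·-1^0·-1^-1 = -1.
(a,b)_19: α=1, u≡3; β=0, v≡16 (mod 19); (3|19)=-1, (16|19)=+1; sign (−1)^0·-1^0·+1^1 = +1.
(a,b)_43: α=0, u≡13; β=2, v≡4 (mod 43); (13|43)=+1, (4|43)=+1; sign (−1)^0·+1^2·+1^0 = +1.
(a,b)_5: α=1, u≡4; β=0, v≡1 (mod 5); (4|5)=+1, (1|5)=+1; sign (−1)^0·+1^0·+1^1 = +1.
(a,b)_7: α=1, u≡2; β=1, v≡2 (mod 7); (2|7)=+1, (2|7)=+1; sign (−1)^1·+1^1·+1^1 = -1.
(a,b)_11: α=1, u≡9; β=0, v≡6 (mod 11); (9|11)=+1, (6|11)=-1; sign (−1)^0·+1^0·-1^1 = -1.
(a,b)_13: α=0, u≡12; β=-1, v≡11 (mod 13); (12|13)=+1, (11|13)=-1; sign (−1)^0·+1^-1·-1^0 = +1.
(a,b)_∞: sgn(-124355)=−, sgn(-91)=−, so -1.
(a,b)_47: α=2, u≡1; β=0, v≡34 (mod 47); (1|47)=+1, (34|47)=+1; sign (−1)^0·+1^0·+1^2 = +1.
|Ram(-124355, -91)| = 4, even; anisotropic at {7, 11, 17, ∞}.

[7, 11, 17, inf]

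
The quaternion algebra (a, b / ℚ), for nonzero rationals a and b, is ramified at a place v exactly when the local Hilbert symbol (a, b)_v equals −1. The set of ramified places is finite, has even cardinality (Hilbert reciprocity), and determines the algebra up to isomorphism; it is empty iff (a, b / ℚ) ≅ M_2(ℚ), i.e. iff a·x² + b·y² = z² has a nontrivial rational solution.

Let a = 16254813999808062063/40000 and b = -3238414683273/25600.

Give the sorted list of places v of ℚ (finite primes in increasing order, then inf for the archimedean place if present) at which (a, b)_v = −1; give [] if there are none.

(a, b) ≡ (1463, -168113) mod (ℚ^×)²; places V = {2, 3, 5, 7, 11, 17, 19, 29, 31, ∞}.
(a,b)_19: α=3, u≡5; β=2, v≡15 (mod 19); (5|19)=+1, (15|19)=-1; sign (−1)^0·+1^2·-1^3 = -1.
(a,b)_2: α=-6, β=-10; u≡7, v≡7 (mod 8); ε(u)ε(v)=1·1, αω(v)=-6·0, βω(u)=-10·0; sum ≡ 1  ⇒  -1.
(a,b)_3: α=2, u≡2; β=2, v≡1 (mod 3); (2|3)=-1, (1|3)=+1; sign (−1)^0·-1^2·+1^2 = +1.
(a,b)_31: α=2, u≡6; β=1, v≡16 (mod 31); (6|31)=-1, (16|31)=+1; sign (−1)^0·-1^1·+1^2 = -1.
(a,b)_11: α=5, u≡5; β=3, v≡10 (mod 11); (5|11)=+1, (10|11)=-1; sign (−1)^1·+1^3·-1^5 = +1.
(a,b)_29: α=2, u≡7; β=1, v≡11 (mod 29); (7|29)=+1, (11|29)=-1; sign (−1)^0·+1^1·-1^2 = +1.
(a,b)_5: α=-4, u≡2; β=-2, v≡3 (mod 5); (2|5)=-1, (3|5)=-1; sign (−1)^0·-1^-2·-1^-4 = +1.
(a,b)_∞: sgn(1463)=+, sgn(-168113)=−, so +1.
(a,b)_7: α=1, u≡6; β=2, v≡5 (mod 7); (6|7)=-1, (5|7)=-1; sign (−1)^0·-1^2·-1^1 = -1.
(a,b)_17: α=2, u≡2; β=1, v≡3 (mod 17); (2|17)=+1, (3|17)=-1; sign (−1)^0·+1^1·-1^2 = +1.
(1463, -168113 / ℚ) ramifies at {2, 7, 19, 31}: a division algebra.

[2, 7, 19, 31]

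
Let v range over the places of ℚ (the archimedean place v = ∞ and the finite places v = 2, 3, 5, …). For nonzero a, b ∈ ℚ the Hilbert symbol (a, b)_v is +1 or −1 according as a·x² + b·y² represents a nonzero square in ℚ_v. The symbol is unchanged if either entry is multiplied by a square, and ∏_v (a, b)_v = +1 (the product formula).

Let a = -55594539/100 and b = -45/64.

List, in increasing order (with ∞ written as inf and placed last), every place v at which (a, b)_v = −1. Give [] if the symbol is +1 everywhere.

[11, 13, 17, inf]

Mod squares: a ≡ -51051, b ≡ -5. Check v ∈ {∞, 2, 3, 5, 7, 11, 13, 17}.
v=13: a=13^1·(≡9), b=13^0·(≡6) mod 13; (9|13)=+1, (6|13)=-1; (−1)^{1·0·6}·(+1)^0·(-1)^1 = -1.
v=5: a=5^-2·(≡4), b=5^1·(≡4) mod 5; (4|5)=+1, (4|5)=+1; (−1)^{-2·1·2}·(+1)^1·(+1)^-2 = +1.
v=11: a=11^3·(≡9), b=11^0·(≡6) mod 11; (9|11)=+1, (6|11)=-1; (−1)^{3·0·5}·(+1)^0·(-1)^3 = -1.
v=∞: -51051 < 0 and -5 < 0  ⇒  (a,b)_∞ = -1.
v=3: a=3^3·(≡2), b=3^2·(≡1) mod 3; (2|3)=-1, (1|3)=+1; (−1)^{3·2·1}·(-1)^2·(+1)^3 = +1.
v=7: a=7^1·(≡2), b=7^0·(≡4) mod 7; (2|7)=+1, (4|7)=+1; (−1)^{1·0·3}·(+1)^0·(+1)^1 = +1.
v=17: a=17^1·(≡14), b=17^0·(≡7) mod 17; (14|17)=-1, (7|17)=-1; (−1)^{1·0·8}·(-1)^0·(-1)^1 = -1.
v=2: v_2(a)=-2, v_2(b)=-6; units ≡ 5, 3 (mod 8); ε·ε+αω+βω = 0·1+-2·1+-6·1 ≡ 0  ⇒  (a,b)_2 = +1.
|Ram(-51051, -5)| = 4, even; anisotropic at {11, 13, 17, ∞}.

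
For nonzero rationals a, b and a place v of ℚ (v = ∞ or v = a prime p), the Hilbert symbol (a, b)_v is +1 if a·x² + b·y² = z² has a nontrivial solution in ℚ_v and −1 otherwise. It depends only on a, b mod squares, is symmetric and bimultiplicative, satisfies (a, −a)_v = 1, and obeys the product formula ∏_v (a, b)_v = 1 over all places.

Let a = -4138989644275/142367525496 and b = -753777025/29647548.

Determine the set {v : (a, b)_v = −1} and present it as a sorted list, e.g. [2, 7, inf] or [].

[19, inf]

(a, b) ≡ (-266, -7) mod (ℚ^×)²; places V = {2, 3, 5, 7, 17, 19, ∞}.
(a,b)_7: α=-11, u≡2; β=-7, v≡6 (mod 7); (2|7)=+1, (6|7)=-1; sign (−1)^1·+1^-7·-1^-11 = +1.
(a,b)_2: α=-3, β=-2; u≡3, v≡1 (mod 8); ε(u)ε(v)=1·0, αω(v)=-3·0, βω(u)=-2·1; sum ≡ 0  ⇒  +1.
(a,b)_∞: sgn(-266)=−, sgn(-7)=−, so -1.
(a,b)_17: α=6, u≡11; β=4, v≡10 (mod 17); (11|17)=-1, (10|17)=-1; sign (−1)^0·-1^4·-1^6 = +1.
(a,b)_19: α=3, u≡7; β=2, v≡15 (mod 19); (7|19)=+1, (15|19)=-1; sign (−1)^0·+1^2·-1^3 = -1.
(a,b)_5: α=2, u≡4; β=2, v≡3 (mod 5); (4|5)=+1, (3|5)=-1; sign (−1)^0·+1^2·-1^2 = +1.
(a,b)_3: α=-2, u≡1; β=-2, v≡2 (mod 3); (1|3)=+1, (2|3)=-1; sign (−1)^0·+1^-2·-1^-2 = +1.
Ram(-266, -7) = {19, ∞}; no ℚ_19-point on the conic.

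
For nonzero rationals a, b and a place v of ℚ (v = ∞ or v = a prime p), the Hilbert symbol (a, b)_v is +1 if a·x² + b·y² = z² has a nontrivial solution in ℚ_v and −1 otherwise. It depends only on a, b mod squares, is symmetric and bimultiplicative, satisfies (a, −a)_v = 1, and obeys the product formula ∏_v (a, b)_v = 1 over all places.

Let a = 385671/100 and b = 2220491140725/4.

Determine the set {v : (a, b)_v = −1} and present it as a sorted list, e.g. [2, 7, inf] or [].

(a, b) ≡ (385671, 92424189) mod (ℚ^×)²; places V = {2, 3, 5, 11, 13, 17, 19, 23, 29, 31, ∞}.
(a,b)_29: α=1, u≡8; β=1, v≡4 (mod 29); (8|29)=-1, (4|29)=+1; sign (−1)^0·-1^1·+1^1 = -1.
(a,b)_17: α=0, u≡4; β=1, v≡15 (mod 17); (4|17)=+1, (15|17)=+1; sign (−1)^0·+1^1·+1^0 = +1.
(a,b)_2: α=-2, β=-2; u≡7, v≡5 (mod 8); ε(u)ε(v)=1·0, αω(v)=-2·1, βω(u)=-2·0; sum ≡ 0  ⇒  +1.
(a,b)_3: α=1, u≡1; β=1, v≡1 (mod 3); (1|3)=+1, (1|3)=+1; sign (−1)^1·+1^1·+1^1 = -1.
(a,b)_11: α=1, u≡4; β=1, v≡9 (mod 11); (4|11)=+1, (9|11)=+1; sign (−1)^1·+1^1·+1^1 = -1.
(a,b)_13: α=1, u≡3; β=1, v≡12 (mod 13); (3|13)=+1, (12|13)=+1; sign (−1)^0·+1^1·+1^1 = +1.
(a,b)_31: α=1, u≡28; β=2, v≡10 (mod 31); (28|31)=+1, (10|31)=+1; sign (−1)^0·+1^2·+1^1 = +1.
(a,b)_∞: sgn(385671)=+, sgn(92424189)=+, so +1.
(a,b)_5: α=-2, u≡4; β=2, v≡1 (mod 5); (4|5)=+1, (1|5)=+1; sign (−1)^0·+1^2·+1^-2 = +1.
(a,b)_23: α=0, u≡21; β=1, v≡5 (mod 23); (21|23)=-1, (5|23)=-1; sign (−1)^0·-1^1·-1^0 = -1.
(a,b)_19: α=0, u≡17; β=1, v≡15 (mod 19); (17|19)=+1, (15|19)=-1; sign (−1)^0·+1^1·-1^0 = +1.
Ram(385671, 92424189) = {3, 11, 23, 29}; no ℚ_3-point on the conic.

[3, 11, 23, 29]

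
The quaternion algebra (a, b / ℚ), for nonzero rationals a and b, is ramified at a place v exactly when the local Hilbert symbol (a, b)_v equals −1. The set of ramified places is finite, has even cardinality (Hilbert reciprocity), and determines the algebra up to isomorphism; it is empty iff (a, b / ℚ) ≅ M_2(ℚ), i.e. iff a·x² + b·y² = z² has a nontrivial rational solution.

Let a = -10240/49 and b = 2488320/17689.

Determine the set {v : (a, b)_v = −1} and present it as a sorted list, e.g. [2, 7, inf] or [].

(a, b) ≡ (-10, 30) mod (ℚ^×)²; places V = {2, 3, 5, 7, 19, ∞}.
(a,b)_7: α=-2, u≡1; β=-2, v≡4 (mod 7); (1|7)=+1, (4|7)=+1; sign (−1)^0·+1^-2·+1^-2 = +1.
(a,b)_5: α=1, u≡3; β=1, v≡1 (mod 5); (3|5)=-1, (1|5)=+1; sign (−1)^0·-1^1·+1^1 = -1.
(a,b)_2: α=11, β=11; u≡3, v≡7 (mod 8); ε(u)ε(v)=1·1, αω(v)=11·0, βω(u)=11·1; sum ≡ 0  ⇒  +1.
(a,b)_∞: sgn(-10)=−, sgn(30)=+, so +1.
(a,b)_3: α=0, u≡2; β=5, v≡1 (mod 3); (2|3)=-1, (1|3)=+1; sign (−1)^0·-1^5·+1^0 = -1.
(a,b)_19: α=0, u≡7; β=-2, v≡9 (mod 19); (7|19)=+1, (9|19)=+1; sign (−1)^0·+1^-2·+1^0 = +1.
(-10, 30 / ℚ) ramifies at {3, 5}: a division algebra.

[3, 5]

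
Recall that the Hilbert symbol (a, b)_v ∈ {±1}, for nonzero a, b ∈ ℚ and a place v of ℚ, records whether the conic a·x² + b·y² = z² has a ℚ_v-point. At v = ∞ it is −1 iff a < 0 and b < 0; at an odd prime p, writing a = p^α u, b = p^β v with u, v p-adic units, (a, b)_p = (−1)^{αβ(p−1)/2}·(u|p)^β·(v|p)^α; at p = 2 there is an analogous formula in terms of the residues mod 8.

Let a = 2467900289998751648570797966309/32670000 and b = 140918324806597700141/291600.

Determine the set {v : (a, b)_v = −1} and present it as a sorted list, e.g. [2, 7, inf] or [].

(a, b) ≡ (494247, 629) mod (ℚ^×)²; places V = {2, 3, 5, 11, 13, 17, 19, 23, 29, 37, ∞}.
(a,b)_13: α=9, u≡2; β=6, v≡6 (mod 13); (2|13)=-1, (6|13)=-1; sign (−1)^0·-1^6·-1^9 = -1.
(a,b)_2: α=-4, β=-4; u≡7, v≡5 (mod 8); ε(u)ε(v)=1·0, αω(v)=-4·1, βω(u)=-4·0; sum ≡ 0  ⇒  +1.
(a,b)_17: α=4, u≡11; β=3, v≡5 (mod 17); (11|17)=-1, (5|17)=-1; sign (−1)^0·-1^3·-1^4 = -1.
(a,b)_∞: sgn(494247)=+, sgn(629)=+, so +1.
(a,b)_11: α=-2, u≡10; β=0, v≡10 (mod 11); (10|11)=-1, (10|11)=-1; sign (−1)^0·-1^0·-1^-2 = +1.
(a,b)_3: α=-3, u≡1; β=-6, v≡2 (mod 3); (1|3)=+1, (2|3)=-1; sign (−1)^0·+1^-6·-1^-3 = -1.
(a,b)_23: α=3, u≡7; β=2, v≡12 (mod 23); (7|23)=-1, (12|23)=+1; sign (−1)^0·-1^2·+1^3 = +1.
(a,b)_37: α=2, u≡28; β=1, v≡5 (mod 37); (28|37)=+1, (5|37)=-1; sign (−1)^0·+1^1·-1^2 = +1.
(a,b)_19: α=3, u≡15; β=2, v≡15 (mod 19); (15|19)=-1, (15|19)=-1; sign (−1)^0·-1^2·-1^3 = -1.
(a,b)_29: α=3, u≡28; β=2, v≡28 (mod 29); (28|29)=+1, (28|29)=+1; sign (−1)^0·+1^2·+1^3 = +1.
(a,b)_5: α=-4, u≡2; β=-2, v≡4 (mod 5); (2|5)=-1, (4|5)=+1; sign (−1)^0·-1^-2·+1^-4 = +1.
|Ram(494247, 629)| = 4, even; anisotropic at {3, 13, 17, 19}.

[3, 13, 17, 19]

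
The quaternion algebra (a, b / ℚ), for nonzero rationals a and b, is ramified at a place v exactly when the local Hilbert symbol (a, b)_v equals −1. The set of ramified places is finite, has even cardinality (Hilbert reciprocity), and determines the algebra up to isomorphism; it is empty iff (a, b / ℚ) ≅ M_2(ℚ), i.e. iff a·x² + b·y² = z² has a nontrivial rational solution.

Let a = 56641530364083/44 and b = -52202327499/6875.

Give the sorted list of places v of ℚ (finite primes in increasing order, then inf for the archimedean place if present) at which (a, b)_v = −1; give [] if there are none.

[17, 23]

(a, b) ≡ (3553, -33649) mod (ℚ^×)²; places V = {2, 3, 5, 7, 11, 17, 19, 23, ∞}.
(a,b)_3: α=4, u≡1; β=10, v≡2 (mod 3); (1|3)=+1, (2|3)=-1; sign (−1)^0·+1^10·-1^4 = +1.
(a,b)_19: α=1, u≡6; β=1, v≡2 (mod 19); (6|19)=+1, (2|19)=-1; sign (−1)^1·+1^1·-1^1 = +1.
(a,b)_7: α=2, u≡4; β=1, v≡4 (mod 7); (4|7)=+1, (4|7)=+1; sign (−1)^0·+1^1·+1^2 = +1.
(a,b)_5: α=0, u≡2; β=-4, v≡1 (mod 5); (2|5)=-1, (1|5)=+1; sign (−1)^0·-1^-4·+1^0 = +1.
(a,b)_11: α=-1, u≡4; β=-1, v≡7 (mod 11); (4|11)=+1, (7|11)=-1; sign (−1)^1·+1^-1·-1^-1 = +1.
(a,b)_17: α=5, u≡10; β=2, v≡6 (mod 17); (10|17)=-1, (6|17)=-1; sign (−1)^0·-1^2·-1^5 = -1.
(a,b)_2: α=-2, β=0; u≡1, v≡7 (mod 8); ε(u)ε(v)=0·1, αω(v)=-2·0, βω(u)=0·0; sum ≡ 0  ⇒  +1.
(a,b)_∞: sgn(3553)=+, sgn(-33649)=−, so +1.
(a,b)_23: α=2, u≡17; β=1, v≡16 (mod 23); (17|23)=-1, (16|23)=+1; sign (−1)^0·-1^1·+1^2 = -1.
(3553, -33649 / ℚ) ramifies at {17, 23}: a division algebra.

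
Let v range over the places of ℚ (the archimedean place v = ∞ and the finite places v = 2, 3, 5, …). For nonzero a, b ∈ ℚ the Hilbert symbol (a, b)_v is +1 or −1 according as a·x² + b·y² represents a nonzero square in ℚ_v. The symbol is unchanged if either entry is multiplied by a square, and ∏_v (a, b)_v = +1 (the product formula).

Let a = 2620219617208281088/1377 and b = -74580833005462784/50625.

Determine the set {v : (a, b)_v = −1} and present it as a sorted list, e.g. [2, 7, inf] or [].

[2, 11, 17, 31]

(a, b) ≡ (5576714, -221) mod (ℚ^×)²; places V = {2, 3, 5, 7, 11, 13, 17, 31, 37, ∞}.
(a,b)_11: α=3, u≡6; β=2, v≡7 (mod 11); (6|11)=-1, (7|11)=-1; sign (−1)^0·-1^2·-1^3 = -1.
(a,b)_7: α=2, u≡5; β=2, v≡3 (mod 7); (5|7)=-1, (3|7)=-1; sign (−1)^0·-1^2·-1^2 = +1.
(a,b)_3: α=-4, u≡2; β=-4, v≡1 (mod 3); (2|3)=-1, (1|3)=+1; sign (−1)^0·-1^-4·+1^-4 = +1.
(a,b)_37: α=3, u≡33; β=2, v≡26 (mod 37); (33|37)=+1, (26|37)=+1; sign (−1)^0·+1^2·+1^3 = +1.
(a,b)_13: α=1, u≡1; β=3, v≡9 (mod 13); (1|13)=+1, (9|13)=+1; sign (−1)^0·+1^3·+1^1 = +1.
(a,b)_∞: sgn(5576714)=+, sgn(-221)=−, so +1.
(a,b)_17: α=-1, u≡10; β=1, v≡13 (mod 17); (10|17)=-1, (13|17)=+1; sign (−1)^0·-1^1·+1^-1 = -1.
(a,b)_31: α=3, u≡10; β=2, v≡30 (mod 31); (10|31)=+1, (30|31)=-1; sign (−1)^0·+1^2·-1^3 = -1.
(a,b)_5: α=0, u≡4; β=-4, v≡1 (mod 5); (4|5)=+1, (1|5)=+1; sign (−1)^0·+1^-4·+1^0 = +1.
(a,b)_2: α=11, β=8; u≡5, v≡3 (mod 8); ε(u)ε(v)=0·1, αω(v)=11·1, βω(u)=8·1; sum ≡ 1  ⇒  -1.
Ram(5576714, -221) = {2, 11, 17, 31}; no ℚ_2-point on the conic.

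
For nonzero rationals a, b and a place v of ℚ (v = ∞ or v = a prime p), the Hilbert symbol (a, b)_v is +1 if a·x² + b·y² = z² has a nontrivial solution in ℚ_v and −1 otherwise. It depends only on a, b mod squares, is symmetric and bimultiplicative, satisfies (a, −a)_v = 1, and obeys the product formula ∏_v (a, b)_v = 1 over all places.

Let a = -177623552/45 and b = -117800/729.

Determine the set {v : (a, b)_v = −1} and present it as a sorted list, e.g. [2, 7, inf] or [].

(a, b) ≡ (-10, -1178) mod (ℚ^×)²; places V = {2, 3, 5, 19, 31, ∞}.
(a,b)_∞: sgn(-10)=−, sgn(-1178)=−, so -1.
(a,b)_31: α=2, u≡17; β=1, v≡26 (mod 31); (17|31)=-1, (26|31)=-1; sign (−1)^0·-1^1·-1^2 = -1.
(a,b)_3: α=-2, u≡2; β=-6, v≡1 (mod 3); (2|3)=-1, (1|3)=+1; sign (−1)^0·-1^-6·+1^-2 = +1.
(a,b)_2: α=9, β=3; u≡3, v≡3 (mod 8); ε(u)ε(v)=1·1, αω(v)=9·1, βω(u)=3·1; sum ≡ 1  ⇒  -1.
(a,b)_5: α=-1, u≡2; β=2, v≡2 (mod 5); (2|5)=-1, (2|5)=-1; sign (−1)^0·-1^2·-1^-1 = -1.
(a,b)_19: α=2, u≡7; β=1, v≡10 (mod 19); (7|19)=+1, (10|19)=-1; sign (−1)^0·+1^1·-1^2 = +1.
(-10, -1178 / ℚ) ramifies at {2, 5, 31, ∞}: a division algebra.

[2, 5, 31, inf]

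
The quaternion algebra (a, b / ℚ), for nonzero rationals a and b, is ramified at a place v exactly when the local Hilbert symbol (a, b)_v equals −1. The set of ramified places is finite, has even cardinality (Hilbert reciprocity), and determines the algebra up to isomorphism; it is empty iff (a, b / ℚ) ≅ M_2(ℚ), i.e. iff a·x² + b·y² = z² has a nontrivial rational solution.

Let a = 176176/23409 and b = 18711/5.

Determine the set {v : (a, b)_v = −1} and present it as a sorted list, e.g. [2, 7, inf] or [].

(a, b) ≡ (91, 1155) mod (ℚ^×)²; places V = {2, 3, 5, 7, 11, 13, 17, ∞}.
(a,b)_5: α=0, u≡4; β=-1, v≡1 (mod 5); (4|5)=+1, (1|5)=+1; sign (−1)^0·+1^-1·+1^0 = +1.
(a,b)_11: α=2, u≡4; β=1, v≡8 (mod 11); (4|11)=+1, (8|11)=-1; sign (−1)^0·+1^1·-1^2 = +1.
(a,b)_∞: sgn(91)=+, sgn(1155)=+, so +1.
(a,b)_13: α=1, u≡5; β=0, v≡6 (mod 13); (5|13)=-1, (6|13)=-1; sign (−1)^0·-1^0·-1^1 = -1.
(a,b)_2: α=4, β=0; u≡3, v≡3 (mod 8); ε(u)ε(v)=1·1, αω(v)=4·1, βω(u)=0·1; sum ≡ 1  ⇒  -1.
(a,b)_3: α=-4, u≡1; β=5, v≡1 (mod 3); (1|3)=+1, (1|3)=+1; sign (−1)^0·+1^5·+1^-4 = +1.
(a,b)_17: α=-2, u≡3; β=0, v≡9 (mod 17); (3|17)=-1, (9|17)=+1; sign (−1)^0·-1^0·+1^-2 = +1.
(a,b)_7: α=1, u≡3; β=1, v≡4 (mod 7); (3|7)=-1, (4|7)=+1; sign (−1)^1·-1^1·+1^1 = +1.
(91, 1155 / ℚ) ramifies at {2, 13}: a division algebra.

[2, 13]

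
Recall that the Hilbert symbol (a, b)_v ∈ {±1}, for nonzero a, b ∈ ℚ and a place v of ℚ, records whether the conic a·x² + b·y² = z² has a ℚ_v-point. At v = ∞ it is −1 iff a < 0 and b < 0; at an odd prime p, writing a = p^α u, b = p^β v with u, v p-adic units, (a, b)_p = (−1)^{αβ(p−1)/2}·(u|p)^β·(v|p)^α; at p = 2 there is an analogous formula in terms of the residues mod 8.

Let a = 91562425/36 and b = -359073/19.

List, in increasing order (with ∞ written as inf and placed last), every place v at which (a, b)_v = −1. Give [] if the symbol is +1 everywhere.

(a, b) ≡ (12673, -84227) mod (ℚ^×)²; places V = {2, 3, 5, 11, 13, 17, 19, 23, 29, 31, ∞}.
(a,b)_13: α=0, u≡11; β=1, v≡5 (mod 13); (11|13)=-1, (5|13)=-1; sign (−1)^0·-1^1·-1^0 = -1.
(a,b)_29: α=1, u≡26; β=0, v≡14 (mod 29); (26|29)=-1, (14|29)=-1; sign (−1)^0·-1^0·-1^1 = -1.
(a,b)_31: α=0, u≡10; β=1, v≡12 (mod 31); (10|31)=+1, (12|31)=-1; sign (−1)^0·+1^1·-1^0 = +1.
(a,b)_19: α=1, u≡14; β=-1, v≡8 (mod 19); (14|19)=-1, (8|19)=-1; sign (−1)^1·-1^-1·-1^1 = -1.
(a,b)_5: α=2, u≡2; β=0, v≡3 (mod 5); (2|5)=-1, (3|5)=-1; sign (−1)^0·-1^0·-1^2 = +1.
(a,b)_3: α=-2, u≡1; β=4, v≡1 (mod 3); (1|3)=+1, (1|3)=+1; sign (−1)^0·+1^4·+1^-2 = +1.
(a,b)_2: α=-2, β=0; u≡1, v≡5 (mod 8); ε(u)ε(v)=0·0, αω(v)=-2·1, βω(u)=0·0; sum ≡ 0  ⇒  +1.
(a,b)_∞: sgn(12673)=+, sgn(-84227)=−, so +1.
(a,b)_11: α=0, u≡3; β=1, v≡2 (mod 11); (3|11)=+1, (2|11)=-1; sign (−1)^0·+1^1·-1^0 = +1.
(a,b)_23: α=1, u≡21; β=0, v≡5 (mod 23); (21|23)=-1, (5|23)=-1; sign (−1)^0·-1^0·-1^1 = -1.
(a,b)_17: α=2, u≡15; β=0, v≡9 (mod 17); (15|17)=+1, (9|17)=+1; sign (−1)^0·+1^0·+1^2 = +1.
Ram(12673, -84227) = {13, 19, 23, 29}; no ℚ_13-point on the conic.

[13, 19, 23, 29]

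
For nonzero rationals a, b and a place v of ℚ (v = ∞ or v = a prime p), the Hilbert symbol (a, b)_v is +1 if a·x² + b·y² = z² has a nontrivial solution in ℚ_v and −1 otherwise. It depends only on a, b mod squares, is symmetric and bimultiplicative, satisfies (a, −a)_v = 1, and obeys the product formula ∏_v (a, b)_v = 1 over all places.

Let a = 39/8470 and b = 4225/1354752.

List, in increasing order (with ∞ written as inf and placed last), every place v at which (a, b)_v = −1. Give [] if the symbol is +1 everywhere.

Mod squares: a ≡ 2730, b ≡ 3. Check v ∈ {∞, 2, 3, 5, 7, 11, 13}.
v=3: a=3^1·(≡1), b=3^-3·(≡1) mod 3; (1|3)=+1, (1|3)=+1; (−1)^{1·-3·1}·(+1)^-3·(+1)^1 = -1.
v=7: a=7^-1·(≡3), b=7^-2·(≡5) mod 7; (3|7)=-1, (5|7)=-1; (−1)^{-1·-2·3}·(-1)^-2·(-1)^-1 = -1.
v=11: a=11^-2·(≡7), b=11^0·(≡4) mod 11; (7|11)=-1, (4|11)=+1; (−1)^{-2·0·5}·(-1)^0·(+1)^-2 = +1.
v=2: v_2(a)=-1, v_2(b)=-10; units ≡ 5, 3 (mod 8); ε·ε+αω+βω = 0·1+-1·1+-10·1 ≡ 1  ⇒  (a,b)_2 = -1.
v=∞: 2730 > 0 and 3 > 0  ⇒  (a,b)_∞ = +1.
v=13: a=13^1·(≡6), b=13^2·(≡10) mod 13; (6|13)=-1, (10|13)=+1; (−1)^{1·2·6}·(-1)^2·(+1)^1 = +1.
v=5: a=5^-1·(≡1), b=5^2·(≡2) mod 5; (1|5)=+1, (2|5)=-1; (−1)^{-1·2·2}·(+1)^2·(-1)^-1 = -1.
Ram(2730, 3) = {2, 3, 5, 7}; no ℚ_2-point on the conic.

[2, 3, 5, 7]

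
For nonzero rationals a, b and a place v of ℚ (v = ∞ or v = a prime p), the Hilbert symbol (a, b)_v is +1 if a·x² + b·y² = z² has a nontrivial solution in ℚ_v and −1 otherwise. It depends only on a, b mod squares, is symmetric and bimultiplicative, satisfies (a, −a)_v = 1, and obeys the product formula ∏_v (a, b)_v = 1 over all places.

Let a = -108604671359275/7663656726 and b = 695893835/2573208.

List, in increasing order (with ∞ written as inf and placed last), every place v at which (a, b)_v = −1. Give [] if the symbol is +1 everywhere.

Mod squares: a ≡ -546, b ≡ 770. Check v ∈ {∞, 2, 3, 5, 7, 11, 13, 19}.
v=∞: -546 < 0 and 770 > 0  ⇒  (a,b)_∞ = +1.
v=2: v_2(a)=-1, v_2(b)=-3; units ≡ 7, 1 (mod 8); ε·ε+αω+βω = 1·0+-1·0+-3·0 ≡ 0  ⇒  (a,b)_2 = +1.
v=11: a=11^-2·(≡1), b=11^-1·(≡5) mod 11; (1|11)=+1, (5|11)=+1; (−1)^{-2·-1·5}·(+1)^-1·(+1)^-2 = +1.
v=19: a=19^-4·(≡6), b=19^-2·(≡2) mod 19; (6|19)=+1, (2|19)=-1; (−1)^{-4·-2·9}·(+1)^-2·(-1)^-4 = +1.
v=7: a=7^11·(≡5), b=7^7·(≡5) mod 7; (5|7)=-1, (5|7)=-1; (−1)^{11·7·3}·(-1)^7·(-1)^11 = -1.
v=13: a=13^3·(≡12), b=13^2·(≡4) mod 13; (12|13)=+1, (4|13)=+1; (−1)^{3·2·6}·(+1)^2·(+1)^3 = +1.
v=3: a=3^-5·(≡1), b=3^-4·(≡2) mod 3; (1|3)=+1, (2|3)=-1; (−1)^{-5·-4·1}·(+1)^-4·(-1)^-5 = -1.
v=5: a=5^2·(≡4), b=5^1·(≡4) mod 5; (4|5)=+1, (4|5)=+1; (−1)^{2·1·2}·(+1)^1·(+1)^2 = +1.
(-546, 770 / ℚ) ramifies at {3, 7}: a division algebra.

[3, 7]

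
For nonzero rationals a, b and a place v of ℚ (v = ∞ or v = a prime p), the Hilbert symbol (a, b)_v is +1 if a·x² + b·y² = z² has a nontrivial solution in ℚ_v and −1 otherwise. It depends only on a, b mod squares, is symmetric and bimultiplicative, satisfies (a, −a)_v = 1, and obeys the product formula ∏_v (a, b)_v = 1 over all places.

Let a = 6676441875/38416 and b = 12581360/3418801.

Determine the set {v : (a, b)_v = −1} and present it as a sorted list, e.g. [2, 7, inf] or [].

[2, 3, 5, 17]

(a, b) ≡ (3, 935) mod (ℚ^×)²; places V = {2, 3, 5, 7, 11, 17, 29, 37, 43, ∞}.
(a,b)_2: α=-4, β=4; u≡3, v≡7 (mod 8); ε(u)ε(v)=1·1, αω(v)=-4·0, βω(u)=4·1; sum ≡ 1  ⇒  -1.
(a,b)_7: α=-4, u≡6; β=0, v≡1 (mod 7); (6|7)=-1, (1|7)=+1; sign (−1)^0·-1^0·+1^-4 = +1.
(a,b)_5: α=4, u≡2; β=1, v≡2 (mod 5); (2|5)=-1, (2|5)=-1; sign (−1)^0·-1^1·-1^4 = -1.
(a,b)_17: α=2, u≡5; β=1, v≡15 (mod 17); (5|17)=-1, (15|17)=+1; sign (−1)^0·-1^1·+1^2 = -1.
(a,b)_29: α=0, u≡27; β=2, v≡23 (mod 29); (27|29)=-1, (23|29)=+1; sign (−1)^0·-1^2·+1^0 = +1.
(a,b)_11: α=0, u≡1; β=1, v≡2 (mod 11); (1|11)=+1, (2|11)=-1; sign (−1)^0·+1^1·-1^0 = +1.
(a,b)_43: α=0, u≡18; β=-4, v≡33 (mod 43); (18|43)=-1, (33|43)=-1; sign (−1)^0·-1^-4·-1^0 = +1.
(a,b)_37: α=2, u≡9; β=0, v≡28 (mod 37); (9|37)=+1, (28|37)=+1; sign (−1)^0·+1^0·+1^2 = +1.
(a,b)_3: α=3, u≡1; β=0, v≡2 (mod 3); (1|3)=+1, (2|3)=-1; sign (−1)^0·+1^0·-1^3 = -1.
(a,b)_∞: sgn(3)=+, sgn(935)=+, so +1.
(3, 935 / ℚ) ramifies at {2, 3, 5, 17}: a division algebra.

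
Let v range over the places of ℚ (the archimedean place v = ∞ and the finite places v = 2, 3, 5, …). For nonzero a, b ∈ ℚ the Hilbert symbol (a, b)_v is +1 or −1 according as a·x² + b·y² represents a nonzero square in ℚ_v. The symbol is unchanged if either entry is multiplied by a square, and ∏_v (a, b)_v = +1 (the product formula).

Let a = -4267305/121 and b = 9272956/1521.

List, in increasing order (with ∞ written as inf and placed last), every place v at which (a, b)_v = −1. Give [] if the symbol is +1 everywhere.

Mod squares: a ≡ -474145, b ≡ 391. Check v ∈ {∞, 2, 3, 5, 7, 11, 13, 17, 19, 23, 31}.
v=13: a=13^0·(≡9), b=13^-2·(≡12) mod 13; (9|13)=+1, (12|13)=+1; (−1)^{0·-2·6}·(+1)^-2·(+1)^0 = +1.
v=∞: -474145 < 0 and 391 > 0  ⇒  (a,b)_∞ = +1.
v=19: a=19^1·(≡6), b=19^0·(≡6) mod 19; (6|19)=+1, (6|19)=+1; (−1)^{1·0·9}·(+1)^0·(+1)^1 = +1.
v=23: a=23^1·(≡1), b=23^1·(≡17) mod 23; (1|23)=+1, (17|23)=-1; (−1)^{1·1·11}·(+1)^1·(-1)^1 = +1.
v=31: a=31^1·(≡5), b=31^0·(≡25) mod 31; (5|31)=+1, (25|31)=+1; (−1)^{1·0·15}·(+1)^0·(+1)^1 = +1.
v=5: a=5^1·(≡4), b=5^0·(≡1) mod 5; (4|5)=+1, (1|5)=+1; (−1)^{1·0·2}·(+1)^0·(+1)^1 = +1.
v=7: a=7^1·(≡4), b=7^2·(≡3) mod 7; (4|7)=+1, (3|7)=-1; (−1)^{1·2·3}·(+1)^2·(-1)^1 = -1.
v=2: v_2(a)=0, v_2(b)=2; units ≡ 7, 7 (mod 8); ε·ε+αω+βω = 1·1+0·0+2·0 ≡ 1  ⇒  (a,b)_2 = -1.
v=11: a=11^-2·(≡2), b=11^2·(≡7) mod 11; (2|11)=-1, (7|11)=-1; (−1)^{-2·2·5}·(-1)^2·(-1)^-2 = +1.
v=3: a=3^2·(≡2), b=3^-2·(≡1) mod 3; (2|3)=-1, (1|3)=+1; (−1)^{2·-2·1}·(-1)^-2·(+1)^2 = +1.
v=17: a=17^0·(≡9), b=17^1·(≡5) mod 17; (9|17)=+1, (5|17)=-1; (−1)^{0·1·8}·(+1)^1·(-1)^0 = +1.
|Ram(-474145, 391)| = 2, even; anisotropic at {2, 7}.

[2, 7]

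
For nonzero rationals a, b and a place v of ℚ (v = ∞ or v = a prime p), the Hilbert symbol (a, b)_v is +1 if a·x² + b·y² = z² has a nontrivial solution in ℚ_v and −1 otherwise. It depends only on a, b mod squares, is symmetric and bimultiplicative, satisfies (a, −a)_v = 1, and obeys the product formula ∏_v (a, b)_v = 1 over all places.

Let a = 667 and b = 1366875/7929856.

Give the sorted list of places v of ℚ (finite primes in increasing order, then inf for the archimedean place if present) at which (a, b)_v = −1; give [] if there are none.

(a, b) ≡ (667, 3) mod (ℚ^×)²; places V = {2, 3, 5, 11, 23, 29, ∞}.
(a,b)_3: α=0, u≡1; β=7, v≡1 (mod 3); (1|3)=+1, (1|3)=+1; sign (−1)^0·+1^7·+1^0 = +1.
(a,b)_∞: sgn(667)=+, sgn(3)=+, so +1.
(a,b)_2: α=0, β=-16; u≡3, v≡3 (mod 8); ε(u)ε(v)=1·1, αω(v)=0·1, βω(u)=-16·1; sum ≡ 1  ⇒  -1.
(a,b)_23: α=1, u≡6; β=0, v≡1 (mod 23); (6|23)=+1, (1|23)=+1; sign (−1)^0·+1^0·+1^1 = +1.
(a,b)_29: α=1, u≡23; β=0, v≡2 (mod 29); (23|29)=+1, (2|29)=-1; sign (−1)^0·+1^0·-1^1 = -1.
(a,b)_11: α=0, u≡7; β=-2, v≡9 (mod 11); (7|11)=-1, (9|11)=+1; sign (−1)^0·-1^-2·+1^0 = +1.
(a,b)_5: α=0, u≡2; β=4, v≡2 (mod 5); (2|5)=-1, (2|5)=-1; sign (−1)^0·-1^4·-1^0 = +1.
(667, 3 / ℚ) ramifies at {2, 29}: a division algebra.

[2, 29]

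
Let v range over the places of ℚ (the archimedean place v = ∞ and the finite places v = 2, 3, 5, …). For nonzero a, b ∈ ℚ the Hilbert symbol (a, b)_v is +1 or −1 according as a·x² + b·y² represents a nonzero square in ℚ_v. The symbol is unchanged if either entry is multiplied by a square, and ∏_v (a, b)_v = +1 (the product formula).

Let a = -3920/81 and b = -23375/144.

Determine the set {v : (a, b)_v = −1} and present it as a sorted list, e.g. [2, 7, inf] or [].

Mod squares: a ≡ -5, b ≡ -935. Check v ∈ {∞, 2, 3, 5, 7, 11, 17}.
v=11: a=11^0·(≡10), b=11^1·(≡9) mod 11; (10|11)=-1, (9|11)=+1; (−1)^{0·1·5}·(-1)^1·(+1)^0 = -1.
v=5: a=5^1·(≡1), b=5^3·(≡2) mod 5; (1|5)=+1, (2|5)=-1; (−1)^{1·3·2}·(+1)^3·(-1)^1 = -1.
v=3: a=3^-4·(≡1), b=3^-2·(≡1) mod 3; (1|3)=+1, (1|3)=+1; (−1)^{-4·-2·1}·(+1)^-2·(+1)^-4 = +1.
v=2: v_2(a)=4, v_2(b)=-4; units ≡ 3, 1 (mod 8); ε·ε+αω+βω = 1·0+4·0+-4·1 ≡ 0  ⇒  (a,b)_2 = +1.
v=17: a=17^0·(≡11), b=17^1·(≡13) mod 17; (11|17)=-1, (13|17)=+1; (−1)^{0·1·8}·(-1)^1·(+1)^0 = -1.
v=7: a=7^2·(≡1), b=7^0·(≡3) mod 7; (1|7)=+1, (3|7)=-1; (−1)^{2·0·3}·(+1)^0·(-1)^2 = +1.
v=∞: -5 < 0 and -935 < 0  ⇒  (a,b)_∞ = -1.
(-5, -935 / ℚ) ramifies at {5, 11, 17, ∞}: a division algebra.

[5, 11, 17, inf]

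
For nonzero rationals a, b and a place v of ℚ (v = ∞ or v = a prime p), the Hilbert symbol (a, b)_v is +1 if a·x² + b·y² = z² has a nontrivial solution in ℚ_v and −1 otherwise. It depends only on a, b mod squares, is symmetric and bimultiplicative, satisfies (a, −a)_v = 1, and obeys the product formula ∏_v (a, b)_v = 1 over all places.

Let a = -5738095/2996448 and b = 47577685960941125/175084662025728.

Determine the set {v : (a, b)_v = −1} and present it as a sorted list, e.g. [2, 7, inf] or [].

[3, 13]

Mod squares: a ≡ -4290, b ≡ 390. Check v ∈ {∞, 2, 3, 5, 7, 11, 13, 17, 19}.
v=7: a=7^-4·(≡4), b=7^-8·(≡3) mod 7; (4|7)=+1, (3|7)=-1; (−1)^{-4·-8·3}·(+1)^-8·(-1)^-4 = +1.
v=17: a=17^2·(≡14), b=17^6·(≡1) mod 17; (14|17)=-1, (1|17)=+1; (−1)^{2·6·8}·(-1)^6·(+1)^2 = +1.
v=19: a=19^2·(≡17), b=19^4·(≡8) mod 19; (17|19)=+1, (8|19)=-1; (−1)^{2·4·9}·(+1)^4·(-1)^2 = +1.
v=3: a=3^-1·(≡1), b=3^-3·(≡1) mod 3; (1|3)=+1, (1|3)=+1; (−1)^{-1·-3·1}·(+1)^-3·(+1)^-1 = -1.
v=2: v_2(a)=-5, v_2(b)=-9; units ≡ 7, 3 (mod 8); ε·ε+αω+βω = 1·1+-5·1+-9·0 ≡ 0  ⇒  (a,b)_2 = +1.
v=∞: -4290 < 0 and 390 > 0  ⇒  (a,b)_∞ = +1.
v=5: a=5^1·(≡2), b=5^3·(≡3) mod 5; (2|5)=-1, (3|5)=-1; (−1)^{1·3·2}·(-1)^3·(-1)^1 = +1.
v=11: a=11^1·(≡2), b=11^2·(≡9) mod 11; (2|11)=-1, (9|11)=+1; (−1)^{1·2·5}·(-1)^2·(+1)^1 = +1.
v=13: a=13^-1·(≡11), b=13^-3·(≡1) mod 13; (11|13)=-1, (1|13)=+1; (−1)^{-1·-3·6}·(-1)^-3·(+1)^-1 = -1.
Ram(-4290, 390) = {3, 13}; no ℚ_3-point on the conic.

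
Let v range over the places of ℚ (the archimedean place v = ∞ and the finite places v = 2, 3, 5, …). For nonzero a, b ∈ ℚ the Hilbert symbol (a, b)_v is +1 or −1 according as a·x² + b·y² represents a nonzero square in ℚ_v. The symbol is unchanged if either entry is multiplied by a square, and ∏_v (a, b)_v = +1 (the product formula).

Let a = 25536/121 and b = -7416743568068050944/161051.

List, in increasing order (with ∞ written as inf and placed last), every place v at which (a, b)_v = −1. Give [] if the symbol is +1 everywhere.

[2, 7, 19, 31]

(a, b) ≡ (399, -7327749) mod (ℚ^×)²; places V = {2, 3, 7, 11, 13, 19, 29, 31, ∞}.
(a,b)_∞: sgn(399)=+, sgn(-7327749)=−, so +1.
(a,b)_29: α=0, u≡9; β=1, v≡4 (mod 29); (9|29)=+1, (4|29)=+1; sign (−1)^0·+1^1·+1^0 = +1.
(a,b)_13: α=0, u≡1; β=1, v≡8 (mod 13); (1|13)=+1, (8|13)=-1; sign (−1)^0·+1^1·-1^0 = +1.
(a,b)_3: α=1, u≡1; β=1, v≡2 (mod 3); (1|3)=+1, (2|3)=-1; sign (−1)^1·+1^1·-1^1 = +1.
(a,b)_2: α=6, β=18; u≡7, v≡3 (mod 8); ε(u)ε(v)=1·1, αω(v)=6·1, βω(u)=18·0; sum ≡ 1  ⇒  -1.
(a,b)_31: α=0, u≡13; β=1, v≡11 (mod 31); (13|31)=-1, (11|31)=-1; sign (−1)^0·-1^1·-1^0 = -1.
(a,b)_19: α=1, u≡2; β=3, v≡10 (mod 19); (2|19)=-1, (10|19)=-1; sign (−1)^1·-1^3·-1^1 = -1.
(a,b)_11: α=-2, u≡5; β=-5, v≡9 (mod 11); (5|11)=+1, (9|11)=+1; sign (−1)^0·+1^-5·+1^-2 = +1.
(a,b)_7: α=1, u≡4; β=6, v≡6 (mod 7); (4|7)=+1, (6|7)=-1; sign (−1)^0·+1^6·-1^1 = -1.
|Ram(399, -7327749)| = 4, even; anisotropic at {2, 7, 19, 31}.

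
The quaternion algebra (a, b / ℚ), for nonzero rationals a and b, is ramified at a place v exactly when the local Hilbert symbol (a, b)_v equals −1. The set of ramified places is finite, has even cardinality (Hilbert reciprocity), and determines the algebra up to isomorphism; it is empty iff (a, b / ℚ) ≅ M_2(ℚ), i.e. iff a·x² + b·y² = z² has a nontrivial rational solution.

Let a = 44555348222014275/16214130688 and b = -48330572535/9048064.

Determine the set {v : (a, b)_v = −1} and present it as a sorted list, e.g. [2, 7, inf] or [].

(a, b) ≡ (357, -15) mod (ℚ^×)²; places V = {2, 3, 5, 7, 17, 47, 53, ∞}.
(a,b)_5: α=2, u≡2; β=1, v≡2 (mod 5); (2|5)=-1, (2|5)=-1; sign (−1)^0·-1^1·-1^2 = -1.
(a,b)_7: α=-1, u≡1; β=2, v≡3 (mod 7); (1|7)=+1, (3|7)=-1; sign (−1)^0·+1^2·-1^-1 = -1.
(a,b)_47: α=-2, u≡24; β=-2, v≡34 (mod 47); (24|47)=+1, (34|47)=+1; sign (−1)^0·+1^-2·+1^-2 = +1.
(a,b)_53: α=2, u≡21; β=2, v≡4 (mod 53); (21|53)=-1, (4|53)=+1; sign (−1)^0·-1^2·+1^2 = +1.
(a,b)_2: α=-20, β=-12; u≡5, v≡1 (mod 8); ε(u)ε(v)=0·0, αω(v)=-20·0, βω(u)=-12·1; sum ≡ 0  ⇒  +1.
(a,b)_∞: sgn(357)=+, sgn(-15)=−, so +1.
(a,b)_3: α=17, u≡2; β=5, v≡1 (mod 3); (2|3)=-1, (1|3)=+1; sign (−1)^1·-1^5·+1^17 = +1.
(a,b)_17: α=3, u≡4; β=2, v≡13 (mod 17); (4|17)=+1, (13|17)=+1; sign (−1)^0·+1^2·+1^3 = +1.
|Ram(357, -15)| = 2, even; anisotropic at {5, 7}.

[5, 7]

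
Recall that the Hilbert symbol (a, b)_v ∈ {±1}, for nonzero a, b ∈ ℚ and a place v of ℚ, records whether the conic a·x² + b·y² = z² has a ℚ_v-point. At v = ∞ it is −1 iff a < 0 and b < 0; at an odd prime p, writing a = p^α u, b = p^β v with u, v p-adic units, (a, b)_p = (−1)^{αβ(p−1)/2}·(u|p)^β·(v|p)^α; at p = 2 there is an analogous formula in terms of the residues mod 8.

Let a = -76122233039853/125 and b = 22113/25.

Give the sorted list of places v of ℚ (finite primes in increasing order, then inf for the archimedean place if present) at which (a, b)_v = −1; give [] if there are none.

(a, b) ≡ (-373065, 273) mod (ℚ^×)²; places V = {2, 3, 5, 7, 11, 13, 17, 19, ∞}.
(a,b)_11: α=1, u≡9; β=0, v≡1 (mod 11); (9|11)=+1, (1|11)=+1; sign (−1)^0·+1^0·+1^1 = +1.
(a,b)_5: α=-3, u≡2; β=-2, v≡3 (mod 5); (2|5)=-1, (3|5)=-1; sign (−1)^0·-1^-2·-1^-3 = -1.
(a,b)_17: α=1, u≡15; β=0, v≡8 (mod 17); (15|17)=+1, (8|17)=+1; sign (−1)^0·+1^0·+1^1 = +1.
(a,b)_∞: sgn(-373065)=−, sgn(273)=+, so +1.
(a,b)_2: α=0, β=0; u≡7, v≡1 (mod 8); ε(u)ε(v)=1·0, αω(v)=0·0, βω(u)=0·0; sum ≡ 0  ⇒  +1.
(a,b)_3: α=7, u≡1; β=5, v≡1 (mod 3); (1|3)=+1, (1|3)=+1; sign (−1)^1·+1^5·+1^7 = -1.
(a,b)_13: α=4, u≡12; β=1, v≡2 (mod 13); (12|13)=+1, (2|13)=-1; sign (−1)^0·+1^1·-1^4 = +1.
(a,b)_19: α=1, u≡16; β=0, v≡9 (mod 19); (16|19)=+1, (9|19)=+1; sign (−1)^0·+1^0·+1^1 = +1.
(a,b)_7: α=3, u≡5; β=1, v≡4 (mod 7); (5|7)=-1, (4|7)=+1; sign (−1)^1·-1^1·+1^3 = +1.
Ram(-373065, 273) = {3, 5}; no ℚ_3-point on the conic.

[3, 5]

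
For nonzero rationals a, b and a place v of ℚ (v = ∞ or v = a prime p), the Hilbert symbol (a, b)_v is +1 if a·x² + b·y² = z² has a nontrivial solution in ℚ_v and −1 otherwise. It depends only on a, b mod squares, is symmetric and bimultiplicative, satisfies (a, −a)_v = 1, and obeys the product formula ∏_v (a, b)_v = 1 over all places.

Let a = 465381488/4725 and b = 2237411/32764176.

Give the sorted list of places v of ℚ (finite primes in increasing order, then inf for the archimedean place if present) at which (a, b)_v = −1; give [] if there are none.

[2, 3, 11, 13]

Mod squares: a ≡ 3003, b ≡ 11. Check v ∈ {∞, 2, 3, 5, 7, 11, 13, 41, 53}.
v=11: a=11^3·(≡4), b=11^3·(≡4) mod 11; (4|11)=+1, (4|11)=+1; (−1)^{3·3·5}·(+1)^3·(+1)^3 = -1.
v=13: a=13^1·(≡10), b=13^0·(≡11) mod 13; (10|13)=+1, (11|13)=-1; (−1)^{1·0·6}·(+1)^0·(-1)^1 = -1.
v=7: a=7^-1·(≡4), b=7^0·(≡2) mod 7; (4|7)=+1, (2|7)=+1; (−1)^{-1·0·3}·(+1)^0·(+1)^-1 = +1.
v=53: a=53^0·(≡45), b=53^-2·(≡4) mod 53; (45|53)=-1, (4|53)=+1; (−1)^{0·-2·26}·(-1)^-2·(+1)^0 = +1.
v=2: v_2(a)=4, v_2(b)=-4; units ≡ 3, 3 (mod 8); ε·ε+αω+βω = 1·1+4·1+-4·1 ≡ 1  ⇒  (a,b)_2 = -1.
v=5: a=5^-2·(≡2), b=5^0·(≡1) mod 5; (2|5)=-1, (1|5)=+1; (−1)^{-2·0·2}·(-1)^0·(+1)^-2 = +1.
v=3: a=3^-3·(≡2), b=3^-6·(≡2) mod 3; (2|3)=-1, (2|3)=-1; (−1)^{-3·-6·1}·(-1)^-6·(-1)^-3 = -1.
v=∞: 3003 > 0 and 11 > 0  ⇒  (a,b)_∞ = +1.
v=41: a=41^2·(≡18), b=41^2·(≡6) mod 41; (18|41)=+1, (6|41)=-1; (−1)^{2·2·20}·(+1)^2·(-1)^2 = +1.
(3003, 11 / ℚ) ramifies at {2, 3, 11, 13}: a division algebra.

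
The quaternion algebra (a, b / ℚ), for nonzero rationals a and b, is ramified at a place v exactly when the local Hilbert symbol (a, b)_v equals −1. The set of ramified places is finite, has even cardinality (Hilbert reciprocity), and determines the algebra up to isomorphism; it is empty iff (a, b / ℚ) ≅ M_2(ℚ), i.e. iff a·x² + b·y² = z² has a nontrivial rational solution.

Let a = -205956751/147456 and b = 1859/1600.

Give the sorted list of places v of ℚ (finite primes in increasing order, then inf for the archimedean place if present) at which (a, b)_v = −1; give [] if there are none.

Mod squares: a ≡ -24871, b ≡ 11. Check v ∈ {∞, 2, 3, 5, 7, 11, 13, 17, 19}.
v=17: a=17^1·(≡1), b=17^0·(≡3) mod 17; (1|17)=+1, (3|17)=-1; (−1)^{1·0·8}·(+1)^0·(-1)^1 = -1.
v=∞: -24871 < 0 and 11 > 0  ⇒  (a,b)_∞ = +1.
v=19: a=19^1·(≡2), b=19^0·(≡4) mod 19; (2|19)=-1, (4|19)=+1; (−1)^{1·0·9}·(-1)^0·(+1)^1 = +1.
v=7: a=7^3·(≡3), b=7^0·(≡1) mod 7; (3|7)=-1, (1|7)=+1; (−1)^{3·0·3}·(-1)^0·(+1)^3 = +1.
v=2: v_2(a)=-14, v_2(b)=-6; units ≡ 1, 3 (mod 8); ε·ε+αω+βω = 0·1+-14·1+-6·0 ≡ 0  ⇒  (a,b)_2 = +1.
v=11: a=11^1·(≡1), b=11^1·(≡3) mod 11; (1|11)=+1, (3|11)=+1; (−1)^{1·1·5}·(+1)^1·(+1)^1 = -1.
v=5: a=5^0·(≡4), b=5^-2·(≡1) mod 5; (4|5)=+1, (1|5)=+1; (−1)^{0·-2·2}·(+1)^-2·(+1)^0 = +1.
v=3: a=3^-2·(≡2), b=3^0·(≡2) mod 3; (2|3)=-1, (2|3)=-1; (−1)^{-2·0·1}·(-1)^0·(-1)^-2 = +1.
v=13: a=13^2·(≡11), b=13^2·(≡11) mod 13; (11|13)=-1, (11|13)=-1; (−1)^{2·2·6}·(-1)^2·(-1)^2 = +1.
Ram(-24871, 11) = {11, 17}; no ℚ_11-point on the conic.

[11, 17]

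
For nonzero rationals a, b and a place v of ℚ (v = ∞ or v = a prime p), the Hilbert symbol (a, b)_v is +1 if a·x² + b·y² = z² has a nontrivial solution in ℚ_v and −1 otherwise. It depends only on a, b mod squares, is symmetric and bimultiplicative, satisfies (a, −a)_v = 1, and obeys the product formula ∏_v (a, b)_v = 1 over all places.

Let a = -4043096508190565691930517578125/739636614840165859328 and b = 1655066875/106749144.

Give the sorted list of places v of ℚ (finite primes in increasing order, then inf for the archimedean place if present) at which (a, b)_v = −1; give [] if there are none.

(a, b) ≡ (-170170, 1122) mod (ℚ^×)²; places V = {2, 3, 5, 7, 11, 13, 17, 19, 37, ∞}.
(a,b)_7: α=9, u≡4; β=2, v≡4 (mod 7); (4|7)=+1, (4|7)=+1; sign (−1)^0·+1^2·+1^9 = +1.
(a,b)_13: α=1, u≡12; β=0, v≡9 (mod 13); (12|13)=+1, (9|13)=+1; sign (−1)^0·+1^0·+1^1 = +1.
(a,b)_19: α=-6, u≡13; β=-2, v≡16 (mod 19); (13|19)=-1, (16|19)=+1; sign (−1)^0·-1^-2·+1^-6 = +1.
(a,b)_2: α=-23, β=-3; u≡3, v≡1 (mod 8); ε(u)ε(v)=1·0, αω(v)=-23·0, βω(u)=-3·1; sum ≡ 1  ⇒  -1.
(a,b)_∞: sgn(-170170)=−, sgn(1122)=+, so +1.
(a,b)_11: α=3, u≡10; β=1, v≡1 (mod 11); (10|11)=-1, (1|11)=+1; sign (−1)^1·-1^1·+1^3 = +1.
(a,b)_3: α=0, u≡2; β=-3, v≡2 (mod 3); (2|3)=-1, (2|3)=-1; sign (−1)^0·-1^-3·-1^0 = -1.
(a,b)_17: α=9, u≡3; β=3, v≡15 (mod 17); (3|17)=-1, (15|17)=+1; sign (−1)^0·-1^3·+1^9 = -1.
(a,b)_37: α=-4, u≡21; β=-2, v≡33 (mod 37); (21|37)=+1, (33|37)=+1; sign (−1)^0·+1^-2·+1^-4 = +1.
(a,b)_5: α=11, u≡1; β=4, v≡3 (mod 5); (1|5)=+1, (3|5)=-1; sign (−1)^0·+1^4·-1^11 = -1.
Ram(-170170, 1122) = {2, 3, 5, 17}; no ℚ_2-point on the conic.

[2, 3, 5, 17]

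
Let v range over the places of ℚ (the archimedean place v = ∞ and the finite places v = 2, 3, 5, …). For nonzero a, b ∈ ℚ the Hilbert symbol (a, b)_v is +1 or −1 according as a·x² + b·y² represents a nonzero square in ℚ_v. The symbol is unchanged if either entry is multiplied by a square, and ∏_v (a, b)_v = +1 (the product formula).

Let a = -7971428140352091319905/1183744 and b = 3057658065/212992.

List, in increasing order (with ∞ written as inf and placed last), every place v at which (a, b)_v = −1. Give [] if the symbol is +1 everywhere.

(a, b) ≡ (-145145, 10015005) mod (ℚ^×)²; places V = {2, 3, 5, 7, 11, 13, 17, 23, 29, ∞}.
(a,b)_17: α=-2, u≡8; β=0, v≡15 (mod 17); (8|17)=+1, (15|17)=+1; sign (−1)^0·+1^0·+1^-2 = +1.
(a,b)_3: α=6, u≡1; β=5, v≡1 (mod 3); (1|3)=+1, (1|3)=+1; sign (−1)^0·+1^5·+1^6 = +1.
(a,b)_23: α=2, u≡13; β=1, v≡21 (mod 23); (13|23)=+1, (21|23)=-1; sign (−1)^0·+1^1·-1^2 = +1.
(a,b)_5: α=1, u≡1; β=1, v≡4 (mod 5); (1|5)=+1, (4|5)=+1; sign (−1)^0·+1^1·+1^1 = +1.
(a,b)_11: α=3, u≡5; β=1, v≡7 (mod 11); (5|11)=+1, (7|11)=-1; sign (−1)^1·+1^1·-1^3 = +1.
(a,b)_∞: sgn(-145145)=−, sgn(10015005)=+, so +1.
(a,b)_2: α=-12, β=-14; u≡7, v≡5 (mod 8); ε(u)ε(v)=1·0, αω(v)=-12·1, βω(u)=-14·0; sum ≡ 0  ⇒  +1.
(a,b)_13: α=5, u≡2; β=-1, v≡5 (mod 13); (2|13)=-1, (5|13)=-1; sign (−1)^0·-1^-1·-1^5 = +1.
(a,b)_29: α=3, u≡2; β=1, v≡7 (mod 29); (2|29)=-1, (7|29)=+1; sign (−1)^0·-1^1·+1^3 = -1.
(a,b)_7: α=3, u≡3; β=3, v≡6 (mod 7); (3|7)=-1, (6|7)=-1; sign (−1)^1·-1^3·-1^3 = -1.
(-145145, 10015005 / ℚ) ramifies at {7, 29}: a division algebra.

[7, 29]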